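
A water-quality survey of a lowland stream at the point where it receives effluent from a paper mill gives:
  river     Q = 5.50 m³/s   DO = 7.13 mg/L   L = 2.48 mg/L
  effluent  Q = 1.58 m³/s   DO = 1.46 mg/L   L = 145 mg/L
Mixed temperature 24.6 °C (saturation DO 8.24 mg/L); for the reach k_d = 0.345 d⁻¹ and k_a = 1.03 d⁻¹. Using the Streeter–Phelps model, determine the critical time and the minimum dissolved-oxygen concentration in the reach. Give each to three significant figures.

Mixed DO = (5.50×7.13 + 1.58×1.46)/(5.50+1.58) = 41.52/7.080 = 5.865 mg/L.
Mixed L₀ = (5.50×2.48 + 1.58×145)/(7.080) = 242.7/7.080 = 34.29 mg/L.
Initial deficit D₀ = C_s − DO₀ = 8.24 − 5.865 = 2.375 mg/L.
t_c = (1/0.6850) ln[(1.03/0.345)(1 − 2.375×0.6850/(0.345×34.29))] = 1.460 × ln(2.575) = 1.381 d.
D_c = (0.345/1.03) × 34.29 × e^(−0.345×1.381) = 0.3350 × 34.29 × 0.6211 = 7.132 mg/L.
Minimum DO = 8.24 − 7.132 = 1.108 mg/L.

t_c ≈ 1.38 d; minimum DO ≈ 1.11 mg/L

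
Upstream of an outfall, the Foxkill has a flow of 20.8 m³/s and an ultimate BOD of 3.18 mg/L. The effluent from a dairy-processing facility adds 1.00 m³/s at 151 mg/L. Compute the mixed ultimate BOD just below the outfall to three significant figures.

9.96 mg/L

Flow-weighted mixing: C = (Q_r C_r + Q_w C_w)/(Q_r + Q_w)
= (20.8×3.18 + 1.00×151)/(20.8 + 1.00) = 217.1/21.80 = 9.961 mg/L.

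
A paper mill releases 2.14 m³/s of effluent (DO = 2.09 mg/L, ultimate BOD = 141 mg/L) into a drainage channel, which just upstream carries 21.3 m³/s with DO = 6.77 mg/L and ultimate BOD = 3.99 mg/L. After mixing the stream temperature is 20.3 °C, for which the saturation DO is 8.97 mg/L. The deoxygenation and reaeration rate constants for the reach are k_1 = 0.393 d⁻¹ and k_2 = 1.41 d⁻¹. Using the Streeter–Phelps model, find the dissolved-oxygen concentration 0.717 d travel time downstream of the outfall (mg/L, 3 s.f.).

DO ≈ 5.52 mg/L

Mixed DO = (21.3×6.77 + 2.14×2.09)/(21.3+2.14) = 148.7/23.44 = 6.343 mg/L.
Mixed L₀ = (21.3×3.99 + 2.14×141)/(23.44) = 386.7/23.44 = 16.50 mg/L.
Initial deficit D₀ = C_s − DO₀ = 8.97 − 6.343 = 2.627 mg/L.
D(0.717) = [0.393×16.50/(1.41−0.393)](e^(−0.393×0.717) − e^(−1.41×0.717)) + 2.627 e^(−1.41×0.717)
= 6.376 × (0.7544 − 0.3639) + 2.627 × 0.3639 = 3.446 mg/L.
DO = 8.97 − 3.446 = 5.524 mg/L.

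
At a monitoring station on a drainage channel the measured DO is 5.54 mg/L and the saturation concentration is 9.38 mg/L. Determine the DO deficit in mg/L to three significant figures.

D = C_s − C = 9.38 − 5.54 = 3.84 mg/L.

D ≈ 3.84 mg/L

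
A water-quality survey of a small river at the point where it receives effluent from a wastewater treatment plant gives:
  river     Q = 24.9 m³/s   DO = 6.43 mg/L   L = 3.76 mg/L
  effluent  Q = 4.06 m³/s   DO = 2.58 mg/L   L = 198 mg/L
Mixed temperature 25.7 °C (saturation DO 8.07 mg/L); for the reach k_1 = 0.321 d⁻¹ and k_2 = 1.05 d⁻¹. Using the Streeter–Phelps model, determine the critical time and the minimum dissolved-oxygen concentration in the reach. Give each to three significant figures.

t_c ≈ 1.39 d; minimum DO ≈ 2.00 mg/L

Mixed DO = (24.9×6.43 + 4.06×2.58)/(24.9+4.06) = 170.6/28.96 = 5.890 mg/L.
Mixed L₀ = (24.9×3.76 + 4.06×198)/(28.96) = 897.5/28.96 = 30.99 mg/L.
Initial deficit D₀ = C_s − DO₀ = 8.07 − 5.890 = 2.180 mg/L.
t_c = (1/0.7290) ln[(1.05/0.321)(1 − 2.180×0.7290/(0.321×30.99))] = 1.372 × ln(2.749) = 1.387 d.
D_c = (0.321/1.05) × 30.99 × e^(−0.321×1.387) = 0.3057 × 30.99 × 0.6407 = 6.070 mg/L.
Minimum DO = 8.07 − 6.070 = 2.000 mg/L.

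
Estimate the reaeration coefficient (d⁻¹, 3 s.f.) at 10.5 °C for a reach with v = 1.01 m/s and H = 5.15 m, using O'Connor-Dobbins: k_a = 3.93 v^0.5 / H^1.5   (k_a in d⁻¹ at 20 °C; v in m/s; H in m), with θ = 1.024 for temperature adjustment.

k_a ≈ 0.270 d⁻¹

k_a(20) = 3.93 × 1.01^0.5 / 5.15^1.5 = 3.93 × 1.005 / 11.69 = 0.3379 d⁻¹.
k_a(10.5) = 0.3379 × 1.024^(10.5−20) = 0.3379 × 0.7983 = 0.2698 d⁻¹.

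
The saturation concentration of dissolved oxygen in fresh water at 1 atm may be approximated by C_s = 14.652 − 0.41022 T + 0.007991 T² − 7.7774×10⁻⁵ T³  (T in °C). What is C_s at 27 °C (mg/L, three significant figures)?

C_s ≈ 7.87 mg/L

C_s = 14.652 − 0.41022×27 + 0.007991×27² − 7.7774×10⁻⁵×27³ = 7.871 mg/L.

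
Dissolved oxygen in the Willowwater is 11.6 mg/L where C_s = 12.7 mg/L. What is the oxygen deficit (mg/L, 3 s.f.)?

D = C_s − C = 12.7 − 11.6 = 1.10 mg/L.

D ≈ 1.10 mg/L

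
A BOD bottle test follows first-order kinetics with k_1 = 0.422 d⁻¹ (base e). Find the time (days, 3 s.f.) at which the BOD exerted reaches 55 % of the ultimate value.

y/L₀ = 1 − e^(−k_1 t) = 0.55 ⇒ e^(−k_1 t) = 0.450
t = −ln(0.450) / 0.422 = 0.7985 / 0.422 = 1.892 d.

t ≈ 1.89 d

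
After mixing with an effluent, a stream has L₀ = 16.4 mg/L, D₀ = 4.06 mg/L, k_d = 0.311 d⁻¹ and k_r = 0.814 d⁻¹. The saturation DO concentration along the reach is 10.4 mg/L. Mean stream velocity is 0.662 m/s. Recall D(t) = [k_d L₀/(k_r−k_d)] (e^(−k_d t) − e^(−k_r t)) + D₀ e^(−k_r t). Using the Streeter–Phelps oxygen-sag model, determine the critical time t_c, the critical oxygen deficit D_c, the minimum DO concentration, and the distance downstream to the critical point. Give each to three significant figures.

t_c = [1/(k_r−k_d)] ln[(k_r/k_d)(1 − D₀(k_r−k_d)/(k_d L₀))]
= [1/(0.814−0.311)] ln[(0.814/0.311)(1 − 4.06×0.5030/(0.311×16.4))]
= (1/0.5030) ln[2.617 × 0.5996] = 1.988 × ln(1.569) = 1.988 × 0.4507 = 0.8960 d.
L(t_c) = L₀ e^(−k_d t_c) = 16.4 × 0.7568 = 12.41 mg/L, and at the critical point k_r D_c = k_d L, so D_c = (0.311/0.814) × 12.41 = 4.742 mg/L.
Minimum DO = C_s − D_c = 10.4 − 4.742 = 5.658 mg/L.
x_c = v t_c = 0.662 m/s × 0.8960 d × 86400 s/d = 51250 m ≈ 51.2 km.

t_c ≈ 0.896 d; D_c ≈ 4.74 mg/L; min DO ≈ 5.66 mg/L; x_c ≈ 51.2 km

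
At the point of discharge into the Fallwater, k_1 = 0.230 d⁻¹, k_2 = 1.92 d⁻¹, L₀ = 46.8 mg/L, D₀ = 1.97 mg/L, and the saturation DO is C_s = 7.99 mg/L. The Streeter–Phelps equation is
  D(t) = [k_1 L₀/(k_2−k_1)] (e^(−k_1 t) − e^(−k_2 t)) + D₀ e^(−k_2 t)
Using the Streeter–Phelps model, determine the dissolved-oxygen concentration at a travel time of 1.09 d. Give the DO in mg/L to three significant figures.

DO ≈ 3.58 mg/L

k_1 L₀/(k_2−k_1) = 0.230×46.8/(1.92−0.230) = 10.76/1.690 = 6.369 mg/L.
e^(−k_1 t) = e^(−0.230×1.090) = 0.7783; e^(−k_2 t) = e^(−1.92×1.090) = 0.1233.
D = 6.369 × (0.7783 − 0.1233) + 1.97 × 0.1233 = 4.171 + 0.2430 = 4.414 mg/L.
DO = C_s − D = 7.99 − 4.414 = 3.576 mg/L.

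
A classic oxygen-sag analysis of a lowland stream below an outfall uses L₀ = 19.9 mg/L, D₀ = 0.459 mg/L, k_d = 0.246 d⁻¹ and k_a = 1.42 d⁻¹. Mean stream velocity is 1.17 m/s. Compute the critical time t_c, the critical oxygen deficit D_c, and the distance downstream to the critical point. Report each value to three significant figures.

With k_a/k_d = 5.772 and 1 − D₀(k_a−k_d)/(k_d L₀) = 0.8899,
t_c = ln(5.772 × 0.8899) / (1.42 − 0.246) = ln(5.137) / 1.174 = 1.636/1.174 = 1.394 d.
D_c = (k_d/k_a) L₀ e^(−k_d t_c) = (0.246/1.42) × 19.9 × e^(−0.246×1.394) = 0.1732 × 19.9 × 0.7097 = 2.447 mg/L.
x_c = v t_c = 1.17 m/s × 1.394 d × 86400 s/d = 140900 m ≈ 141 km.

t_c ≈ 1.39 d; D_c ≈ 2.45 mg/L; x_c ≈ 141 km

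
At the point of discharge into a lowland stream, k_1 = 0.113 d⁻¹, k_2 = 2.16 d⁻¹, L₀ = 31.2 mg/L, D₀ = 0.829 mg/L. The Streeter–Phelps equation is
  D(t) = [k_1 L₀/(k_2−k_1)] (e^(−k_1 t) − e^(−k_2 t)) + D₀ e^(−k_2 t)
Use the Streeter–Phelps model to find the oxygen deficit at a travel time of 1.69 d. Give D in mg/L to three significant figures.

D ≈ 1.40 mg/L

k_1 L₀/(k_2−k_1) = 0.113×31.2/(2.16−0.113) = 3.526/2.047 = 1.722 mg/L.
e^(−k_1 t) = e^(−0.113×1.690) = 0.8262; e^(−k_2 t) = e^(−2.16×1.690) = 0.02598.
D = 1.722 × (0.8262 − 0.02598) + 0.829 × 0.02598 = 1.378 + 0.02154 = 1.400 mg/L.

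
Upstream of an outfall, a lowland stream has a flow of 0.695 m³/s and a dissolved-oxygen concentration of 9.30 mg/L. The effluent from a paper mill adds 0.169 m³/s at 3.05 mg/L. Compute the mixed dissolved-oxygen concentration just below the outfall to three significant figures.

Flow-weighted mixing: C = (Q_r C_r + Q_w C_w)/(Q_r + Q_w)
= (0.695×9.30 + 0.169×3.05)/(0.695 + 0.169) = 6.979/0.8640 = 8.077 mg/L.

8.08 mg/L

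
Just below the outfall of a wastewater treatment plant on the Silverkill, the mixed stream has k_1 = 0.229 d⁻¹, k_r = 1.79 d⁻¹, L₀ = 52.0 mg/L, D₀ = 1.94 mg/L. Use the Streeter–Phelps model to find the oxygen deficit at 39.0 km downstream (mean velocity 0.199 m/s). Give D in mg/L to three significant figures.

Travel time t = x/v = 39.0 km / (0.199 m/s) = 39000 m / 0.199 m/s = 196000 s = 2.268 d.
k_1 L₀/(k_r−k_1) = 0.229×52.0/(1.79−0.229) = 11.91/1.561 = 7.628 mg/L.
e^(−k_1 t) = e^(−0.229×2.268) = 0.5949; e^(−k_r t) = e^(−1.79×2.268) = 0.01725.
D = 7.628 × (0.5949 − 0.01725) + 1.94 × 0.01725 = 4.406 + 0.03346 = 4.440 mg/L.

D ≈ 4.44 mg/L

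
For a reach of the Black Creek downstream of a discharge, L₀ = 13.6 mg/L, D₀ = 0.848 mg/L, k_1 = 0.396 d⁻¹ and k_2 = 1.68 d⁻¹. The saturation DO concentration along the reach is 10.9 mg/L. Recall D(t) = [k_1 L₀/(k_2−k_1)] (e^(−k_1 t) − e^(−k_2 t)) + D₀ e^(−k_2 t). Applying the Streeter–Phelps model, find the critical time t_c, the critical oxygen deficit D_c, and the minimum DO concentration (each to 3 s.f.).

At the critical point dD/dt = 0, so k_1 L₀ e^(−k_1 t) = k_2 D. Substituting D(t) from the Streeter–Phelps equation and solving for t gives
t_c = ln[(k_2/k_1)(1 − D₀(k_2−k_1)/(k_1 L₀))] / (k_2−k_1).
Here k_2−k_1 = 1.284 d⁻¹ and 1 − D₀(k_2−k_1)/(k_1 L₀) = 1 − 0.848×1.284/(0.396×13.6) = 0.7978, so
t_c = ln(4.242 × 0.7978) / 1.284 = 1.219 / 1.284 = 0.9496 d.
L(t_c) = L₀ e^(−k_1 t_c) = 13.6 × 0.6866 = 9.337 mg/L, and at the critical point k_2 D_c = k_1 L, so D_c = (0.396/1.68) × 9.337 = 2.201 mg/L.
Minimum DO = C_s − D_c = 10.9 − 2.201 = 8.699 mg/L.

t_c ≈ 0.950 d; D_c ≈ 2.20 mg/L; min DO ≈ 8.70 mg/L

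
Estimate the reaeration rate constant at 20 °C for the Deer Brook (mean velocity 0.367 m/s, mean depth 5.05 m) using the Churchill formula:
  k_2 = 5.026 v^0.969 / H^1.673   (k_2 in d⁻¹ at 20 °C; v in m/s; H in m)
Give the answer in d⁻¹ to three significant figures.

k_2 ≈ 0.127 d⁻¹

k_2 = 5.026 × 0.367^0.969 / 5.05^1.673 = 5.026 × 0.3786 / 15.02 = 0.1267 d⁻¹.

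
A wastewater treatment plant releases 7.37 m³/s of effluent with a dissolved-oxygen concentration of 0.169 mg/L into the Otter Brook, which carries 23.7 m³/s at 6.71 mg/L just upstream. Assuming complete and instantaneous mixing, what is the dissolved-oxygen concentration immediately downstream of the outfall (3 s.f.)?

Flow-weighted mixing: C = (Q_r C_r + Q_w C_w)/(Q_r + Q_w)
= (23.7×6.71 + 7.37×0.169)/(23.7 + 7.37) = 160.3/31.07 = 5.158 mg/L.

5.16 mg/L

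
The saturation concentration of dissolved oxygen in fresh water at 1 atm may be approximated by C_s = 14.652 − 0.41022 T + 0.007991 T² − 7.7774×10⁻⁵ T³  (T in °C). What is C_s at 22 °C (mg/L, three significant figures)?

C_s = 14.652 − 0.41022×22 + 0.007991×22² − 7.7774×10⁻⁵×22³ = 8.667 mg/L.

C_s ≈ 8.67 mg/L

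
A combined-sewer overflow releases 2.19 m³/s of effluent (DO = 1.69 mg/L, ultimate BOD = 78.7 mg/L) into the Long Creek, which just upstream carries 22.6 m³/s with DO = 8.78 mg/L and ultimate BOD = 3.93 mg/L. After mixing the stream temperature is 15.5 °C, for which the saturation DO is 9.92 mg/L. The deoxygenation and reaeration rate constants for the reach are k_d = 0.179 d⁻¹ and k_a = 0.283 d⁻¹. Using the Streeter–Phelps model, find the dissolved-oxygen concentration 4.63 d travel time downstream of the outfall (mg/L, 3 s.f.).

Mixed DO = (22.6×8.78 + 2.19×1.69)/(22.6+2.19) = 202.1/24.79 = 8.154 mg/L.
Mixed L₀ = (22.6×3.93 + 2.19×78.7)/(24.79) = 261.2/24.79 = 10.54 mg/L.
Initial deficit D₀ = C_s − DO₀ = 9.92 − 8.154 = 1.766 mg/L.
D(4.63) = [0.179×10.54/(0.283−0.179)](e^(−0.179×4.63) − e^(−0.283×4.63)) + 1.766 e^(−0.283×4.63)
= 18.13 × (0.4366 − 0.2697) + 1.766 × 0.2697 = 3.502 mg/L.
DO = 9.92 − 3.502 = 6.418 mg/L.

DO ≈ 6.42 mg/L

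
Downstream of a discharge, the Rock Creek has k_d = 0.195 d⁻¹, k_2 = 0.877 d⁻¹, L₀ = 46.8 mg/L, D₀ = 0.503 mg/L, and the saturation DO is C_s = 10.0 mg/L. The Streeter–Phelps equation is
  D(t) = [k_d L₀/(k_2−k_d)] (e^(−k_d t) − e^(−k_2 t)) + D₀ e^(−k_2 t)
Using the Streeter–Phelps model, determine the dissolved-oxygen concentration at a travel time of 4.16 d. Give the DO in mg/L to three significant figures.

DO ≈ 4.39 mg/L

k_d L₀/(k_2−k_d) = 0.195×46.8/(0.877−0.195) = 9.126/0.6820 = 13.38 mg/L.
e^(−k_d t) = e^(−0.195×4.160) = 0.4443; e^(−k_2 t) = e^(−0.877×4.160) = 0.02603.
D = 13.38 × (0.4443 − 0.02603) + 0.503 × 0.02603 = 5.597 + 0.01310 = 5.610 mg/L.
DO = C_s − D = 10.0 − 5.610 = 4.390 mg/L.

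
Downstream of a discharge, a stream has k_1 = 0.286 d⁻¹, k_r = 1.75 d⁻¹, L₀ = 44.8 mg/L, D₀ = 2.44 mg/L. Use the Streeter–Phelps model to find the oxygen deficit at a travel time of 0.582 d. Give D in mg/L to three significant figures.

k_1 L₀/(k_r−k_1) = 0.286×44.8/(1.75−0.286) = 12.81/1.464 = 8.752 mg/L.
e^(−k_1 t) = e^(−0.286×0.5820) = 0.8467; e^(−k_r t) = e^(−1.75×0.5820) = 0.3611.
D = 8.752 × (0.8467 − 0.3611) + 2.44 × 0.3611 = 4.249 + 0.8812 = 5.130 mg/L.

D ≈ 5.13 mg/L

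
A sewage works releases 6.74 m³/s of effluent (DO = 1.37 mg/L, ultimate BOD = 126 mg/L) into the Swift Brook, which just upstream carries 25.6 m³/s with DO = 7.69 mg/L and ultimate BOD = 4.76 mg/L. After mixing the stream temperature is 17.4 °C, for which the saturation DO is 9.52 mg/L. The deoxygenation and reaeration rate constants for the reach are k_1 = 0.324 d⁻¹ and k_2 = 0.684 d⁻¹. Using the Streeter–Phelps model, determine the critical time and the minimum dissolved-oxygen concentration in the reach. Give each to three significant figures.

t_c ≈ 1.73 d; minimum DO ≈ 1.40 mg/L

Mixed DO = (25.6×7.69 + 6.74×1.37)/(25.6+6.74) = 206.1/32.34 = 6.373 mg/L.
Mixed L₀ = (25.6×4.76 + 6.74×126)/(32.34) = 971.1/32.34 = 30.03 mg/L.
Initial deficit D₀ = C_s − DO₀ = 9.52 − 6.373 = 3.147 mg/L.
t_c = (1/0.3600) ln[(0.684/0.324)(1 − 3.147×0.3600/(0.324×30.03))] = 2.778 × ln(1.865) = 1.732 d.
D_c = (0.324/0.684) × 30.03 × e^(−0.324×1.732) = 0.4737 × 30.03 × 0.5706 = 8.116 mg/L.
Minimum DO = 9.52 − 8.116 = 1.404 mg/L.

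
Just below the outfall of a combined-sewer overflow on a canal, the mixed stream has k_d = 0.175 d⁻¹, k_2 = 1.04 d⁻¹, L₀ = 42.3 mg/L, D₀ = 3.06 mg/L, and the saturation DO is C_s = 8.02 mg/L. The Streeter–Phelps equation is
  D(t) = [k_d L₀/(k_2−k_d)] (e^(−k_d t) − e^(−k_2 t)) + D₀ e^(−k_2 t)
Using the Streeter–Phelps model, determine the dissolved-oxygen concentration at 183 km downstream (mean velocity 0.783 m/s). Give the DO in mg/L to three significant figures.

DO ≈ 3.02 mg/L

Travel time t = x/v = 183 km / (0.783 m/s) = 183000 m / 0.783 m/s = 233700 s = 2.705 d.
k_d L₀/(k_2−k_d) = 0.175×42.3/(1.04−0.175) = 7.402/0.8650 = 8.558 mg/L.
e^(−k_d t) = e^(−0.175×2.705) = 0.6229; e^(−k_2 t) = e^(−1.04×2.705) = 0.06001.
D = 8.558 × (0.6229 − 0.06001) + 3.06 × 0.06001 = 4.817 + 0.1836 = 5.001 mg/L.
DO = C_s − D = 8.02 − 5.001 = 3.019 mg/L.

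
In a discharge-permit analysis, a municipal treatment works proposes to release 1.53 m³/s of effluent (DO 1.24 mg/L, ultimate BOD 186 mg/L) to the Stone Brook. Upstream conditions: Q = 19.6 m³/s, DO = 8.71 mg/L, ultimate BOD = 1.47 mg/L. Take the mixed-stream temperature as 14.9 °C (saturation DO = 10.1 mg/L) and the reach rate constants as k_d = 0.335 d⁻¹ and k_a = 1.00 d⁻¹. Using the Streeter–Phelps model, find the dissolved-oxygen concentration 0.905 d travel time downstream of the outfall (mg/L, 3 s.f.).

Mixed DO = (19.6×8.71 + 1.53×1.24)/(19.6+1.53) = 172.6/21.13 = 8.169 mg/L.
Mixed L₀ = (19.6×1.47 + 1.53×186)/(21.13) = 313.4/21.13 = 14.83 mg/L.
Initial deficit D₀ = C_s − DO₀ = 10.1 − 8.169 = 1.931 mg/L.
D(0.905) = [0.335×14.83/(1.00−0.335)](e^(−0.335×0.905) − e^(−1.00×0.905)) + 1.931 e^(−1.00×0.905)
= 7.472 × (0.7385 − 0.4045) + 1.931 × 0.4045 = 3.276 mg/L.
DO = 10.1 − 3.276 = 6.824 mg/L.

DO ≈ 6.82 mg/L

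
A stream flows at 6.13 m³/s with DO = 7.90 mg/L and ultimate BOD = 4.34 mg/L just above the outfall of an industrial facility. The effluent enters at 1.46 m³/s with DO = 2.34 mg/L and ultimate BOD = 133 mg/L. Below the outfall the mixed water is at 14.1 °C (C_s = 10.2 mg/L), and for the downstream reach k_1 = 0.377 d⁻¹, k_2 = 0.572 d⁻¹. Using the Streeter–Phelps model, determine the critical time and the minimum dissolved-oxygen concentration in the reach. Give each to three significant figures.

t_c ≈ 1.82 d; minimum DO ≈ 0.550 mg/L

Mixed DO = (6.13×7.90 + 1.46×2.34)/(6.13+1.46) = 51.84/7.590 = 6.830 mg/L.
Mixed L₀ = (6.13×4.34 + 1.46×133)/(7.590) = 220.8/7.590 = 29.09 mg/L.
Initial deficit D₀ = C_s − DO₀ = 10.2 − 6.830 = 3.370 mg/L.
t_c = (1/0.1950) ln[(0.572/0.377)(1 − 3.370×0.1950/(0.377×29.09))] = 5.128 × ln(1.426) = 1.821 d.
D_c = (0.377/0.572) × 29.09 × e^(−0.377×1.821) = 0.6591 × 29.09 × 0.5033 = 9.650 mg/L.
Minimum DO = 10.2 − 9.650 = 0.5504 mg/L.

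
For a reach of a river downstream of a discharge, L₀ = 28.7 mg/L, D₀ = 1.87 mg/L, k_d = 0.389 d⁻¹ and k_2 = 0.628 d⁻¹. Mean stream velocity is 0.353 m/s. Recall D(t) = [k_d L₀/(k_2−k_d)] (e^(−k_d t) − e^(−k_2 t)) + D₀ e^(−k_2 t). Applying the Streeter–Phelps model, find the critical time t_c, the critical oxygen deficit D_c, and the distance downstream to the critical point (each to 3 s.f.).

t_c ≈ 1.83 d; D_c ≈ 8.71 mg/L; x_c ≈ 55.9 km

With k_2/k_d = 1.614 and 1 − D₀(k_2−k_d)/(k_d L₀) = 0.9600,
t_c = ln(1.614 × 0.9600) / (0.628 − 0.389) = ln(1.550) / 0.2390 = 0.4381/0.2390 = 1.833 d.
D_c = (k_d/k_2) L₀ e^(−k_d t_c) = (0.389/0.628) × 28.7 × e^(−0.389×1.833) = 0.6194 × 28.7 × 0.4901 = 8.713 mg/L.
x_c = v t_c = 0.353 m/s × 1.833 d × 86400 s/d = 55910 m ≈ 55.9 km.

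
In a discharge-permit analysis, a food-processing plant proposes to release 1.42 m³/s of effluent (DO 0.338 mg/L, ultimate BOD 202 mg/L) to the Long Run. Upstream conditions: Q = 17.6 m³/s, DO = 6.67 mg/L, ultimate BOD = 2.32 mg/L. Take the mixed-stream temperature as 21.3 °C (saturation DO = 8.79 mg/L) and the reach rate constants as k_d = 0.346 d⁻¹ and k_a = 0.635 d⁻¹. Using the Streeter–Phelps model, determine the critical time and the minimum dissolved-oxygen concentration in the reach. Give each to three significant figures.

t_c ≈ 1.64 d; minimum DO ≈ 3.46 mg/L

Mixed DO = (17.6×6.67 + 1.42×0.338)/(17.6+1.42) = 117.9/19.02 = 6.197 mg/L.
Mixed L₀ = (17.6×2.32 + 1.42×202)/(19.02) = 327.7/19.02 = 17.23 mg/L.
Initial deficit D₀ = C_s − DO₀ = 8.79 − 6.197 = 2.593 mg/L.
t_c = (1/0.2890) ln[(0.635/0.346)(1 − 2.593×0.2890/(0.346×17.23))] = 3.460 × ln(1.605) = 1.636 d.
D_c = (0.346/0.635) × 17.23 × e^(−0.346×1.636) = 0.5449 × 17.23 × 0.5677 = 5.329 mg/L.
Minimum DO = 8.79 − 5.329 = 3.461 mg/L.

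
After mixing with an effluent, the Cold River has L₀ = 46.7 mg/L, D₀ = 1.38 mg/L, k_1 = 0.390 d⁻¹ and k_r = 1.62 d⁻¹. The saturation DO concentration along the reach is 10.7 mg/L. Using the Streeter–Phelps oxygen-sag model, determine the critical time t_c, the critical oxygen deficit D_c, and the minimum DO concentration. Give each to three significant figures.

At the critical point dD/dt = 0, so k_1 L₀ e^(−k_1 t) = k_r D. Substituting D(t) from the Streeter–Phelps equation and solving for t gives
t_c = ln[(k_r/k_1)(1 − D₀(k_r−k_1)/(k_1 L₀))] / (k_r−k_1).
Here k_r−k_1 = 1.230 d⁻¹ and 1 − D₀(k_r−k_1)/(k_1 L₀) = 1 − 1.38×1.230/(0.390×46.7) = 0.9068, so
t_c = ln(4.154 × 0.9068) / 1.230 = 1.326 / 1.230 = 1.078 d.
D_c = (k_1/k_r) L₀ e^(−k_1 t_c) = (0.390/1.62) × 46.7 × e^(−0.390×1.078) = 0.2407 × 46.7 × 0.6567 = 7.383 mg/L.
Minimum DO = C_s − D_c = 10.7 − 7.383 = 3.317 mg/L.

t_c ≈ 1.08 d; D_c ≈ 7.38 mg/L; min DO ≈ 3.32 mg/L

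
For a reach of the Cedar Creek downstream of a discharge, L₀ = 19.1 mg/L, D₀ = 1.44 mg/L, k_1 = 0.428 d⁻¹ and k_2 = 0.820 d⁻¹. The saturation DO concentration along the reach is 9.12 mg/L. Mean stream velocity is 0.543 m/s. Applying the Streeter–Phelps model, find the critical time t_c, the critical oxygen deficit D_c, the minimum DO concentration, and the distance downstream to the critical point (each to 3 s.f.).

With k_2/k_1 = 1.916 and 1 − D₀(k_2−k_1)/(k_1 L₀) = 0.9309,
t_c = ln(1.916 × 0.9309) / (0.820 − 0.428) = ln(1.784) / 0.3920 = 0.5786/0.3920 = 1.476 d.
L(t_c) = L₀ e^(−k_1 t_c) = 19.1 × 0.5317 = 10.15 mg/L, and at the critical point k_2 D_c = k_1 L, so D_c = (0.428/0.820) × 10.15 = 5.300 mg/L.
Minimum DO = C_s − D_c = 9.12 − 5.300 = 3.820 mg/L.
x_c = v t_c = 0.543 m/s × 1.476 d × 86400 s/d = 69250 m ≈ 69.3 km.

t_c ≈ 1.48 d; D_c ≈ 5.30 mg/L; min DO ≈ 3.82 mg/L; x_c ≈ 69.3 km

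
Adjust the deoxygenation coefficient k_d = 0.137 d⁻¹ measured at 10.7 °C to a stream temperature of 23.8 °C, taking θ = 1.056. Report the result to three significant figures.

k_d ≈ 0.280 d⁻¹

k_d(T₂) = k_d(T₁) · θ^(T₂−T₁) = 0.137 × 1.056^(23.8−10.7)
= 0.137 × 1.056^13.1 = 0.137 × 2.042 = 0.2797 d⁻¹.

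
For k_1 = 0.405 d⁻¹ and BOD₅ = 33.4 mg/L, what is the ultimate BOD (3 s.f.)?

L₀ ≈ 38.5 mg/L

BOD₅ = L₀(1 − e^(−5k_1)) ⇒ L₀ = BOD₅ / (1 − e^(−5×0.405))
= 33.4 / (1 − 0.1320) = 33.4 / 0.8680 = 38.48 mg/L.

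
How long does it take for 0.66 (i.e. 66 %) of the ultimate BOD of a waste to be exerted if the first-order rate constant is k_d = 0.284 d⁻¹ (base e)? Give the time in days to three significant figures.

y/L₀ = 1 − e^(−k_d t) = 0.66 ⇒ e^(−k_d t) = 0.340
t = −ln(0.340) / 0.284 = 1.079 / 0.284 = 3.799 d.

t ≈ 3.80 d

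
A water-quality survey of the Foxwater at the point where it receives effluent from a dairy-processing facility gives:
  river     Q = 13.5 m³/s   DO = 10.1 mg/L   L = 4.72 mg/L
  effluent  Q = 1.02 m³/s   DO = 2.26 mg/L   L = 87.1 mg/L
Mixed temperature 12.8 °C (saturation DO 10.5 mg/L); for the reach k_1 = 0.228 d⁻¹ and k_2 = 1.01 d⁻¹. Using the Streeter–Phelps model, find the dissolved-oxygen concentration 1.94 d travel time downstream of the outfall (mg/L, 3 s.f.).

DO ≈ 8.83 mg/L

Mixed DO = (13.5×10.1 + 1.02×2.26)/(13.5+1.02) = 138.7/14.52 = 9.549 mg/L.
Mixed L₀ = (13.5×4.72 + 1.02×87.1)/(14.52) = 152.6/14.52 = 10.51 mg/L.
Initial deficit D₀ = C_s − DO₀ = 10.5 − 9.549 = 0.9507 mg/L.
D(1.94) = [0.228×10.51/(1.01−0.228)](e^(−0.228×1.94) − e^(−1.01×1.94)) + 0.9507 e^(−1.01×1.94)
= 3.063 × (0.6425 − 0.1409) + 0.9507 × 0.1409 = 1.671 mg/L.
DO = 10.5 − 1.671 = 8.829 mg/L.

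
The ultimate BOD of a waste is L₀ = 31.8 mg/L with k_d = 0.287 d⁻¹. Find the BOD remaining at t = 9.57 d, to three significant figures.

L ≈ 2.04 mg/L

L_t = L₀ e^(−k_d t) = 31.8 × e^(−0.287×9.57) = 31.8 × 0.06415 = 2.040 mg/L.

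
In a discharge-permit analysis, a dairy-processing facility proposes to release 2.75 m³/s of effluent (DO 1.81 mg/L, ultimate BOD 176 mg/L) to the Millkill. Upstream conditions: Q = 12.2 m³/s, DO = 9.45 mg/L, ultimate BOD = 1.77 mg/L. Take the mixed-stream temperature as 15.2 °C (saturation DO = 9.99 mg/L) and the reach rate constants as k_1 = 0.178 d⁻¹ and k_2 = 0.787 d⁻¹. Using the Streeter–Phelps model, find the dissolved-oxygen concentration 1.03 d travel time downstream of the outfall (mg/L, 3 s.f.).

Mixed DO = (12.2×9.45 + 2.75×1.81)/(12.2+2.75) = 120.3/14.95 = 8.045 mg/L.
Mixed L₀ = (12.2×1.77 + 2.75×176)/(14.95) = 505.6/14.95 = 33.82 mg/L.
Initial deficit D₀ = C_s − DO₀ = 9.99 − 8.045 = 1.945 mg/L.
D(1.03) = [0.178×33.82/(0.787−0.178)](e^(−0.178×1.03) − e^(−0.787×1.03)) + 1.945 e^(−0.787×1.03)
= 9.885 × (0.8325 − 0.4446) + 1.945 × 0.4446 = 4.699 mg/L.
DO = 9.99 − 4.699 = 5.291 mg/L.

DO ≈ 5.29 mg/L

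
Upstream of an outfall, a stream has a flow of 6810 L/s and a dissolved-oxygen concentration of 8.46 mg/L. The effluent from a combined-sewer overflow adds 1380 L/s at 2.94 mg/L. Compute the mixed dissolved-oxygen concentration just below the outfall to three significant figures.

Flow-weighted mixing: C = (Q_r C_r + Q_w C_w)/(Q_r + Q_w)
= (6810×8.46 + 1380×2.94)/(6810 + 1380) = 61670/8190 = 7.530 mg/L.

7.53 mg/L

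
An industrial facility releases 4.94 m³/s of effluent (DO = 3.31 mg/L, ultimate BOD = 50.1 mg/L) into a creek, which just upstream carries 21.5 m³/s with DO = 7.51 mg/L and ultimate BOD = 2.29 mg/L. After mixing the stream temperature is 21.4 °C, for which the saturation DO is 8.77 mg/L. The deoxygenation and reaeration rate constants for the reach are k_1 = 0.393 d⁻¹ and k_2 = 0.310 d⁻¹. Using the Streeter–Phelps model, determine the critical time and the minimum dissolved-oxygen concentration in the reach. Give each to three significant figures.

t_c ≈ 2.40 d; minimum DO ≈ 3.24 mg/L

Mixed DO = (21.5×7.51 + 4.94×3.31)/(21.5+4.94) = 177.8/26.44 = 6.725 mg/L.
Mixed L₀ = (21.5×2.29 + 4.94×50.1)/(26.44) = 296.7/26.44 = 11.22 mg/L.
Initial deficit D₀ = C_s − DO₀ = 8.77 − 6.725 = 2.045 mg/L.
t_c = (1/-0.08300) ln[(0.310/0.393)(1 − 2.045×-0.08300/(0.393×11.22))] = -12.05 × ln(0.8192) = 2.403 d.
D_c = (0.393/0.310) × 11.22 × e^(−0.393×2.403) = 1.268 × 11.22 × 0.3889 = 5.533 mg/L.
Minimum DO = 8.77 − 5.533 = 3.237 mg/L.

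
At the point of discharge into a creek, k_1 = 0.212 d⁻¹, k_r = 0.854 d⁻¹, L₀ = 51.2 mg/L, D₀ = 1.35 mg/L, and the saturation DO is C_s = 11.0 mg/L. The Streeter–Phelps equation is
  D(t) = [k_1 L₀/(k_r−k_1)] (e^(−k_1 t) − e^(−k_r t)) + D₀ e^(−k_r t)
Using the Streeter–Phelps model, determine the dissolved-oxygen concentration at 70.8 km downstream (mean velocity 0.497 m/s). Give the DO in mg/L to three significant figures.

Travel time t = x/v = 70.8 km / (0.497 m/s) = 70800 m / 0.497 m/s = 142500 s = 1.649 d.
k_1 L₀/(k_r−k_1) = 0.212×51.2/(0.854−0.212) = 10.85/0.6420 = 16.91 mg/L.
e^(−k_1 t) = e^(−0.212×1.649) = 0.7050; e^(−k_r t) = e^(−0.854×1.649) = 0.2446.
D = 16.91 × (0.7050 − 0.2446) + 1.35 × 0.2446 = 7.784 + 0.3302 = 8.114 mg/L.
DO = C_s − D = 11.0 − 8.114 = 2.886 mg/L.

DO ≈ 2.89 mg/L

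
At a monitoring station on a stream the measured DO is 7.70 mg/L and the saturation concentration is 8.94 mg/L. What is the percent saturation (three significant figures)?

% saturation = C/C_s × 100 = 7.70/8.94 × 100 = 86.1 %.

86.1 % saturation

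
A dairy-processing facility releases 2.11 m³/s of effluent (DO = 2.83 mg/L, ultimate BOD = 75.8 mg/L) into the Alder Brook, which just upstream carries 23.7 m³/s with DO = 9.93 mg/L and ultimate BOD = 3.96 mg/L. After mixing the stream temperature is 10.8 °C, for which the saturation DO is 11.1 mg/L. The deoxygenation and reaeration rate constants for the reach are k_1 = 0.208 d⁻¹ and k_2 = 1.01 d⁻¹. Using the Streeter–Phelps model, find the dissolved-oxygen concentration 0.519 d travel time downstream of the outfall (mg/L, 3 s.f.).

Mixed DO = (23.7×9.93 + 2.11×2.83)/(23.7+2.11) = 241.3/25.81 = 9.350 mg/L.
Mixed L₀ = (23.7×3.96 + 2.11×75.8)/(25.81) = 253.8/25.81 = 9.833 mg/L.
Initial deficit D₀ = C_s − DO₀ = 11.1 − 9.350 = 1.750 mg/L.
D(0.519) = [0.208×9.833/(1.01−0.208)](e^(−0.208×0.519) − e^(−1.01×0.519)) + 1.750 e^(−1.01×0.519)
= 2.550 × (0.8977 − 0.5920) + 1.750 × 0.5920 = 1.816 mg/L.
DO = 11.1 − 1.816 = 9.284 mg/L.

DO ≈ 9.28 mg/L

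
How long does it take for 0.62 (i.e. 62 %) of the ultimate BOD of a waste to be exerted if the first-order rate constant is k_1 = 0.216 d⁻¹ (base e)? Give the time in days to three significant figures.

y/L₀ = 1 − e^(−k_1 t) = 0.62 ⇒ e^(−k_1 t) = 0.380
t = −ln(0.380) / 0.216 = 0.9676 / 0.216 = 4.480 d.

t ≈ 4.48 d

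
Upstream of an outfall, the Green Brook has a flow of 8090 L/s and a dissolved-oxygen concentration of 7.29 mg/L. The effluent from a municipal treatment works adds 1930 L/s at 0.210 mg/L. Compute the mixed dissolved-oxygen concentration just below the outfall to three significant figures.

Flow-weighted mixing: C = (Q_r C_r + Q_w C_w)/(Q_r + Q_w)
= (8090×7.29 + 1930×0.210)/(8090 + 1930) = 59380/10020 = 5.926 mg/L.

5.93 mg/L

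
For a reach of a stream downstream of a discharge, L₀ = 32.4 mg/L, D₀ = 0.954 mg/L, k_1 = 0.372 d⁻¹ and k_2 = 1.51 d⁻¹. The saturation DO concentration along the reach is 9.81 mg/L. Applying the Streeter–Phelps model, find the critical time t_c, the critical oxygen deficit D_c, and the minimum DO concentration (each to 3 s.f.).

t_c = [1/(k_2−k_1)] ln[(k_2/k_1)(1 − D₀(k_2−k_1)/(k_1 L₀))]
= [1/(1.51−0.372)] ln[(1.51/0.372)(1 − 0.954×1.138/(0.372×32.4))]
= (1/1.138) ln[4.059 × 0.9099] = 0.8787 × ln(3.694) = 0.8787 × 1.307 = 1.148 d.
D_c = (k_1/k_2) L₀ e^(−k_1 t_c) = (0.372/1.51) × 32.4 × e^(−0.372×1.148) = 0.2464 × 32.4 × 0.6524 = 5.207 mg/L.
Minimum DO = C_s − D_c = 9.81 − 5.207 = 4.603 mg/L.

t_c ≈ 1.15 d; D_c ≈ 5.21 mg/L; min DO ≈ 4.60 mg/L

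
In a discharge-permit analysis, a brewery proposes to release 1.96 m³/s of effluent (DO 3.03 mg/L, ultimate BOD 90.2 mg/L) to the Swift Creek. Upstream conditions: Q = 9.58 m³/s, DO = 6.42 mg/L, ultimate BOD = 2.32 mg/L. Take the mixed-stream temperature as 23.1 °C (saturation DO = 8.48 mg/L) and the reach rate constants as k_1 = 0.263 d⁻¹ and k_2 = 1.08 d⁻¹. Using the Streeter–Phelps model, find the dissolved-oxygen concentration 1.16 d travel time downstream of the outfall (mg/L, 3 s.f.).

Mixed DO = (9.58×6.42 + 1.96×3.03)/(9.58+1.96) = 67.44/11.54 = 5.844 mg/L.
Mixed L₀ = (9.58×2.32 + 1.96×90.2)/(11.54) = 199.0/11.54 = 17.25 mg/L.
Initial deficit D₀ = C_s − DO₀ = 8.48 − 5.844 = 2.636 mg/L.
D(1.16) = [0.263×17.25/(1.08−0.263)](e^(−0.263×1.16) − e^(−1.08×1.16)) + 2.636 e^(−1.08×1.16)
= 5.552 × (0.7371 − 0.2857) + 2.636 × 0.2857 = 3.259 mg/L.
DO = 8.48 − 3.259 = 5.221 mg/L.

DO ≈ 5.22 mg/L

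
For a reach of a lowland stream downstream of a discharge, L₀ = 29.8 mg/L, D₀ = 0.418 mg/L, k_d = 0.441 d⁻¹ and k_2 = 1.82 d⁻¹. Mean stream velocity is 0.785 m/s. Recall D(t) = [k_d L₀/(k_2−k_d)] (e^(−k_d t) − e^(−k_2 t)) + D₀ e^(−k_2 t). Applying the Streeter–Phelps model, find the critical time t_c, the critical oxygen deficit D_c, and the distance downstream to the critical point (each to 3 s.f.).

t_c ≈ 0.995 d; D_c ≈ 4.66 mg/L; x_c ≈ 67.5 km

t_c = [1/(k_2−k_d)] ln[(k_2/k_d)(1 − D₀(k_2−k_d)/(k_d L₀))]
= [1/(1.82−0.441)] ln[(1.82/0.441)(1 − 0.418×1.379/(0.441×29.8))]
= (1/1.379) ln[4.127 × 0.9561] = 0.7252 × ln(3.946) = 0.7252 × 1.373 = 0.9954 d.
L(t_c) = L₀ e^(−k_d t_c) = 29.8 × 0.6447 = 19.21 mg/L, and at the critical point k_2 D_c = k_d L, so D_c = (0.441/1.82) × 19.21 = 4.655 mg/L.
x_c = v t_c = 0.785 m/s × 0.9954 d × 86400 s/d = 67510 m ≈ 67.5 km.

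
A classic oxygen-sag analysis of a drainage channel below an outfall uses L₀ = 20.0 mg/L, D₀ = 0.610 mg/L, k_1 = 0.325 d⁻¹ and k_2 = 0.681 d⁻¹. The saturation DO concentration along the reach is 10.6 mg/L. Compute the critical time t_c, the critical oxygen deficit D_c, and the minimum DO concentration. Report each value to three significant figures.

t_c ≈ 1.98 d; D_c ≈ 5.01 mg/L; min DO ≈ 5.59 mg/L

At the critical point dD/dt = 0, so k_1 L₀ e^(−k_1 t) = k_2 D. Substituting D(t) from the Streeter–Phelps equation and solving for t gives
t_c = ln[(k_2/k_1)(1 − D₀(k_2−k_1)/(k_1 L₀))] / (k_2−k_1).
Here k_2−k_1 = 0.3560 d⁻¹ and 1 − D₀(k_2−k_1)/(k_1 L₀) = 1 − 0.610×0.3560/(0.325×20.0) = 0.9666, so
t_c = ln(2.095 × 0.9666) / 0.3560 = 0.7058 / 0.3560 = 1.982 d.
D_c = (k_1/k_2) L₀ e^(−k_1 t_c) = (0.325/0.681) × 20.0 × e^(−0.325×1.982) = 0.4772 × 20.0 × 0.5250 = 5.011 mg/L.
Minimum DO = C_s − D_c = 10.6 − 5.011 = 5.589 mg/L.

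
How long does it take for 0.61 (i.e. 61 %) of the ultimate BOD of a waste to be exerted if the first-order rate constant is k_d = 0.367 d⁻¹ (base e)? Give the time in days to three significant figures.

t ≈ 2.57 d

y/L₀ = 1 − e^(−k_d t) = 0.61 ⇒ e^(−k_d t) = 0.390
t = −ln(0.390) / 0.367 = 0.9416 / 0.367 = 2.566 d.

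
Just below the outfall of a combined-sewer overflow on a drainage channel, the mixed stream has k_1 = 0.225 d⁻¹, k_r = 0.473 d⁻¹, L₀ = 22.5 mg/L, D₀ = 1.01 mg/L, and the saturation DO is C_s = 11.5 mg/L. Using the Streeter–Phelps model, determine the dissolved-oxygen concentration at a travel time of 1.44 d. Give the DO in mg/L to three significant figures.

k_1 L₀/(k_r−k_1) = 0.225×22.5/(0.473−0.225) = 5.062/0.2480 = 20.41 mg/L.
e^(−k_1 t) = e^(−0.225×1.440) = 0.7233; e^(−k_r t) = e^(−0.473×1.440) = 0.5060.
D = 20.41 × (0.7233 − 0.5060) + 1.01 × 0.5060 = 4.434 + 0.5111 = 4.945 mg/L.
DO = C_s − D = 11.5 − 4.945 = 6.555 mg/L.

DO ≈ 6.56 mg/L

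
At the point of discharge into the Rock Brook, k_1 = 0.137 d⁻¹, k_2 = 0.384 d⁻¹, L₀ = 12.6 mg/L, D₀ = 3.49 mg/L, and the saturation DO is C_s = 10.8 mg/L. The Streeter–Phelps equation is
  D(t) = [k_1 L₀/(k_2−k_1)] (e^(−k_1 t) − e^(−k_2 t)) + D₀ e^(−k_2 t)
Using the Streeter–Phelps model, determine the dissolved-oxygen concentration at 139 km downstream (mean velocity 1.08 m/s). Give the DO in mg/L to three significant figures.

DO ≈ 7.08 mg/L

Travel time t = x/v = 139 km / (1.08 m/s) = 139000 m / 1.08 m/s = 128700 s = 1.490 d.
k_1 L₀/(k_2−k_1) = 0.137×12.6/(0.384−0.137) = 1.726/0.2470 = 6.989 mg/L.
e^(−k_1 t) = e^(−0.137×1.490) = 0.8154; e^(−k_2 t) = e^(−0.384×1.490) = 0.5644.
D = 6.989 × (0.8154 − 0.5644) + 3.49 × 0.5644 = 1.754 + 1.970 = 3.724 mg/L.
DO = C_s − D = 10.8 − 3.724 = 7.076 mg/L.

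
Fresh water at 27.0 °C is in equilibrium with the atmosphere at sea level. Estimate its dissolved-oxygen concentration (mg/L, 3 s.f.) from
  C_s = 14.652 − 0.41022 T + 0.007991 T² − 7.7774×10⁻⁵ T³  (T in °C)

C_s ≈ 7.87 mg/L

C_s = 14.652 − 0.41022×27.0 + 0.007991×27.0² − 7.7774×10⁻⁵×27.0³ = 7.871 mg/L.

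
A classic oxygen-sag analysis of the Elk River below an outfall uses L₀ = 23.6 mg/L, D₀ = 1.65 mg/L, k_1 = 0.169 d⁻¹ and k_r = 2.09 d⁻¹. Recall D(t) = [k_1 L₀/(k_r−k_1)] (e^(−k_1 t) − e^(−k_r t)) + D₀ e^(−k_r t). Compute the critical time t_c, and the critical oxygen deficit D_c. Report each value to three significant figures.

t_c ≈ 0.485 d; D_c ≈ 1.76 mg/L

t_c = [1/(k_r−k_1)] ln[(k_r/k_1)(1 − D₀(k_r−k_1)/(k_1 L₀))]
= [1/(2.09−0.169)] ln[(2.09/0.169)(1 − 1.65×1.921/(0.169×23.6))]
= (1/1.921) ln[12.37 × 0.2053] = 0.5206 × ln(2.539) = 0.5206 × 0.9317 = 0.4850 d.
D_c = (k_1/k_r) L₀ e^(−k_1 t_c) = (0.169/2.09) × 23.6 × e^(−0.169×0.4850) = 0.08086 × 23.6 × 0.9213 = 1.758 mg/L.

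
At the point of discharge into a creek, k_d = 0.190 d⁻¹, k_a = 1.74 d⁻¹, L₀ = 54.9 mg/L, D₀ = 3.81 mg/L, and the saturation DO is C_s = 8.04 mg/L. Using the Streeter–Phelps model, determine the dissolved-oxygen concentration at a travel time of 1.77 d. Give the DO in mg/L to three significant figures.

k_d L₀/(k_a−k_d) = 0.190×54.9/(1.74−0.190) = 10.43/1.550 = 6.730 mg/L.
e^(−k_d t) = e^(−0.190×1.770) = 0.7144; e^(−k_a t) = e^(−1.74×1.770) = 0.04597.
D = 6.730 × (0.7144 − 0.04597) + 3.81 × 0.04597 = 4.498 + 0.1751 = 4.674 mg/L.
DO = C_s − D = 8.04 − 4.674 = 3.366 mg/L.

DO ≈ 3.37 mg/L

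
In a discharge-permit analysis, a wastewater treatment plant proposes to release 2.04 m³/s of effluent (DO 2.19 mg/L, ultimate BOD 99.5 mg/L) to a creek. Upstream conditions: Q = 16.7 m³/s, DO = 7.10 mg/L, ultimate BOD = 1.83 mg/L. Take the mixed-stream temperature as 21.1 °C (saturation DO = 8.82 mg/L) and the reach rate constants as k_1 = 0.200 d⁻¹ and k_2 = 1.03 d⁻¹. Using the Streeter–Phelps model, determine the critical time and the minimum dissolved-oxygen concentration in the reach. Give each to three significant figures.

Mixed DO = (16.7×7.10 + 2.04×2.19)/(16.7+2.04) = 123.0/18.74 = 6.566 mg/L.
Mixed L₀ = (16.7×1.83 + 2.04×99.5)/(18.74) = 233.5/18.74 = 12.46 mg/L.
Initial deficit D₀ = C_s − DO₀ = 8.82 − 6.566 = 2.254 mg/L.
t_c = (1/0.8300) ln[(1.03/0.200)(1 − 2.254×0.8300/(0.200×12.46))] = 1.205 × ln(1.284) = 0.3008 d.
D_c = (0.200/1.03) × 12.46 × e^(−0.200×0.3008) = 0.1942 × 12.46 × 0.9416 = 2.279 mg/L.
Minimum DO = 8.82 − 2.279 = 6.541 mg/L.

t_c ≈ 0.301 d; minimum DO ≈ 6.54 mg/L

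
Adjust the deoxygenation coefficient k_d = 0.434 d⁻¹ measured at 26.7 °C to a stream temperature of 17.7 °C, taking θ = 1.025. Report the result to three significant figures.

k_d ≈ 0.348 d⁻¹

k_d(T₂) = k_d(T₁) · θ^(T₂−T₁) = 0.434 × 1.025^(17.7−26.7)
= 0.434 × 1.025^-9.00 = 0.434 × 0.8007 = 0.3475 d⁻¹.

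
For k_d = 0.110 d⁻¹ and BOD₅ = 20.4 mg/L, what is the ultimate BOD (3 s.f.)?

BOD₅ = L₀(1 − e^(−5k_d)) ⇒ L₀ = BOD₅ / (1 − e^(−5×0.110))
= 20.4 / (1 − 0.5769) = 20.4 / 0.4231 = 48.22 mg/L.

L₀ ≈ 48.2 mg/L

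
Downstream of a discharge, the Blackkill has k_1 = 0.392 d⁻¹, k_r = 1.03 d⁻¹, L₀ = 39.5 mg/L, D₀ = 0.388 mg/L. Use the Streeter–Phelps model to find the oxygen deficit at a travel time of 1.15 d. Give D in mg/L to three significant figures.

D ≈ 8.16 mg/L

k_1 L₀/(k_r−k_1) = 0.392×39.5/(1.03−0.392) = 15.48/0.6380 = 24.27 mg/L.
e^(−k_1 t) = e^(−0.392×1.150) = 0.6371; e^(−k_r t) = e^(−1.03×1.150) = 0.3059.
D = 24.27 × (0.6371 − 0.3059) + 0.388 × 0.3059 = 8.039 + 0.1187 = 8.157 mg/L.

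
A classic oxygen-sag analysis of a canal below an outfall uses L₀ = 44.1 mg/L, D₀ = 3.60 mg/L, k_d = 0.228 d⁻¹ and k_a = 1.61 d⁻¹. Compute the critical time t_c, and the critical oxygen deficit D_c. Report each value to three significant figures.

With k_a/k_d = 7.061 and 1 − D₀(k_a−k_d)/(k_d L₀) = 0.5052,
t_c = ln(7.061 × 0.5052) / (1.61 − 0.228) = ln(3.567) / 1.382 = 1.272/1.382 = 0.9203 d.
L(t_c) = L₀ e^(−k_d t_c) = 44.1 × 0.8107 = 35.75 mg/L, and at the critical point k_a D_c = k_d L, so D_c = (0.228/1.61) × 35.75 = 5.063 mg/L.

t_c ≈ 0.920 d; D_c ≈ 5.06 mg/L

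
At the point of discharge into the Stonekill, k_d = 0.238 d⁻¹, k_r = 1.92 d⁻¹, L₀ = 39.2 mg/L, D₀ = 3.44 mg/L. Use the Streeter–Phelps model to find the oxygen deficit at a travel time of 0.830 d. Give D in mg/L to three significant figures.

k_d L₀/(k_r−k_d) = 0.238×39.2/(1.92−0.238) = 9.330/1.682 = 5.547 mg/L.
e^(−k_d t) = e^(−0.238×0.8300) = 0.8207; e^(−k_r t) = e^(−1.92×0.8300) = 0.2032.
D = 5.547 × (0.8207 − 0.2032) + 3.44 × 0.2032 = 3.425 + 0.6990 = 4.124 mg/L.

D ≈ 4.12 mg/L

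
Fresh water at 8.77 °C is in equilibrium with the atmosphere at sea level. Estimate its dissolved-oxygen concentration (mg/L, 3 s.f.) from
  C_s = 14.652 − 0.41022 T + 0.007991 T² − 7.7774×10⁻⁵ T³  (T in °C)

C_s ≈ 11.6 mg/L

C_s = 14.652 − 0.41022×8.77 + 0.007991×8.77² − 7.7774×10⁻⁵×8.77³ = 11.62 mg/L.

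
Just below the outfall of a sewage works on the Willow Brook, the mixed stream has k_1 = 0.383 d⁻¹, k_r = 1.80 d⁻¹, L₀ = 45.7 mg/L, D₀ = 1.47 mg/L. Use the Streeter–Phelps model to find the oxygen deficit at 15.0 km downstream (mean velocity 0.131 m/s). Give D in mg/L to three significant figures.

D ≈ 6.43 mg/L

Travel time t = x/v = 15.0 km / (0.131 m/s) = 15000 m / 0.131 m/s = 114500 s = 1.325 d.
k_1 L₀/(k_r−k_1) = 0.383×45.7/(1.80−0.383) = 17.50/1.417 = 12.35 mg/L.
e^(−k_1 t) = e^(−0.383×1.325) = 0.6020; e^(−k_r t) = e^(−1.80×1.325) = 0.09204.
D = 12.35 × (0.6020 − 0.09204) + 1.47 × 0.09204 = 6.298 + 0.1353 = 6.434 mg/L.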